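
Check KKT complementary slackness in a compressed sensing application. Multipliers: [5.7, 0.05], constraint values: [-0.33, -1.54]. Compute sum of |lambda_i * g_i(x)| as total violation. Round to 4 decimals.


KKT complementary slackness check:
lambda_1 * g_1 = 5.7 * -0.33 = -1.881
lambda_2 * g_2 = 0.05 * -1.54 = -0.077
Total violation = 1.881 + 0.077 = 1.958


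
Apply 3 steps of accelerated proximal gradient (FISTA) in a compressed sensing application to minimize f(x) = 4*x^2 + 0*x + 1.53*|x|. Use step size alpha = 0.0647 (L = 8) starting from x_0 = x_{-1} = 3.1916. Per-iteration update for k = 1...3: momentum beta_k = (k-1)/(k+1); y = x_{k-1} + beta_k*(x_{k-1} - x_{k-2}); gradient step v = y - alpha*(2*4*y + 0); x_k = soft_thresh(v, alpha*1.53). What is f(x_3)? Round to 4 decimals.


FISTA on f(x) = 4*x^2 + 0*x + 1.53*|x|
L = 8, alpha = 0.0647
Iteration 1: beta = 0.0, y = 3.1916 + 0.0*(3.1916 - 3.1916) = 3.1916
  grad(y) = 25.5328, v = y - alpha*grad = 1.5396
  prox(v) = soft_thresh(1.5396, 0.099) = 1.4406
Iteration 2: beta = 0.3333, y = 1.4406 + 0.3333*(1.4406 - 3.1916) = 0.857
  grad(y) = 6.8559, v = y - alpha*grad = 0.4134
  prox(v) = soft_thresh(0.4134, 0.099) = 0.3144
Iteration 3: beta = 0.5, y = 0.3144 + 0.5*(0.3144 - 1.4406) = -0.2487
  grad(y) = -1.9895, v = y - alpha*grad = -0.12
  prox(v) = soft_thresh(-0.12, 0.099) = -0.021
f(x_3) = 4*(-0.021)^2 + 0*(-0.021) + 1.53*|-0.021| = 0.0339


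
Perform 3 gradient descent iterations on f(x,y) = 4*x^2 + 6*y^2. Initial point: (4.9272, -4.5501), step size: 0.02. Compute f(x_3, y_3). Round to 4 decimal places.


Gradient descent on f(x,y) = 4*x^2 + 6*y^2.
Starting point: (4.9272, -4.5501), alpha = 0.02
Step 1: grad_x = 2*4*4.9272 = 39.4176, grad_y = 2*6*-4.5501 = -54.6012
  x_1 = 4.9272 - 0.02*39.4176 = 4.1388
  y_1 = -4.5501 - 0.02*-54.6012 = -3.4581
Step 2: grad_x = 2*4*4.1388 = 33.1108, grad_y = 2*6*-3.4581 = -41.4969
  x_2 = 4.1388 - 0.02*33.1108 = 3.4766
  y_2 = -3.4581 - 0.02*-41.4969 = -2.6281
Step 3: grad_x = 2*4*3.4766 = 27.8131, grad_y = 2*6*-2.6281 = -31.5377
  x_3 = 3.4766 - 0.02*27.8131 = 2.9204
  y_3 = -2.6281 - 0.02*-31.5377 = -1.9974
f(2.9204, -1.9974) = 4*2.9204^2 + 6*(-1.9974)^2 = 58.0515


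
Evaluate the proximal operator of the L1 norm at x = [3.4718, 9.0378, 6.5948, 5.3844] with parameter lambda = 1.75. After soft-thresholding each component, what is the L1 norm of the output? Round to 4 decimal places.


Soft-thresholding with lambda = 1.75:
prox(3.4718) = sign(3.4718)*max(|3.4718| - 1.75, 0) = 1.7218
prox(9.0378) = sign(9.0378)*max(|9.0378| - 1.75, 0) = 7.2878
prox(6.5948) = sign(6.5948)*max(|6.5948| - 1.75, 0) = 4.8448
prox(5.3844) = sign(5.3844)*max(|5.3844| - 1.75, 0) = 3.6344
prox(x) = [1.7218, 7.2878, 4.8448, 3.6344]
||prox(x)||_1 = 1.7218 + 7.2878 + 4.8448 + 3.6344 = 17.4888


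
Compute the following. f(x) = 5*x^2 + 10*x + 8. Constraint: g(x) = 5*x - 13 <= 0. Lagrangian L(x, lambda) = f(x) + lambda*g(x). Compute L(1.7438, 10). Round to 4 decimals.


Step 1: Evaluate f(x).
f(1.7438) = 5*1.7438^2 + 10*1.7438 + 8 = 40.6422
Step 2: Evaluate g(x).
g(1.7438) = 5*1.7438 - 13 = -4.281
Step 3: Compute Lagrangian.
L = 40.6422 + 10*-4.281 = -2.1678


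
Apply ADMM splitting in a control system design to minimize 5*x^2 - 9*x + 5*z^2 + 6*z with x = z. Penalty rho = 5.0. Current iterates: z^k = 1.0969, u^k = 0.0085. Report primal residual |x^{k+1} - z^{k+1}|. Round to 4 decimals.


ADMM iteration with rho = 5.0, z^k = 1.0969, u^k = 0.0085
Step 1: x-update.
Minimize 5*x^2 - 9*x + (5.0/2)*(x - 1.0969 + 0.0085)^2
FOC: (2*5 + 5.0)*x = 9 + 5.0*(1.0969 - 0.0085)
x^{k+1} = 0.9628
Step 2: z-update.
Minimize 5*z^2 + 6*z + (5.0/2)*(0.9628 - z + 0.0085)^2
FOC: (2*5 + 5.0)*z = -6 + 5.0*(0.9628 + 0.0085)
z^{k+1} = -0.0762
Step 3: u-update.
u^{k+1} = 0.0085 + 0.9628 + 0.0762 = 1.0475
Step 4: Primal residual = |0.9628 + 0.0762| = 1.039


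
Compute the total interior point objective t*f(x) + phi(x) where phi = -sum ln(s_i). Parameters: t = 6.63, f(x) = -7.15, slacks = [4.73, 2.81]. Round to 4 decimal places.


Step 1: Compute log-barrier.
ln values: [1.5539, 1.0332]
phi = -(1.5539 + 1.0332) = -2.5871
Step 2: Compute augmented objective.
t*f(x) = 6.63*-7.15 = -47.4045
Total = -47.4045 - 2.5871 = -49.9916


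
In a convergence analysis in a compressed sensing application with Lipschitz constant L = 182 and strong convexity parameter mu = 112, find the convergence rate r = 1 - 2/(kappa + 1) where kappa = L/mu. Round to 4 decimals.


Step 1: Compute the condition number.
kappa = L/mu = 182/112 = 1.625
Step 2: Compute the convergence rate.
r = 1 - 2/(kappa + 1) = 1 - 2*mu/(L + mu) = (L - mu)/(L + mu) = 70/294 = 0.2381


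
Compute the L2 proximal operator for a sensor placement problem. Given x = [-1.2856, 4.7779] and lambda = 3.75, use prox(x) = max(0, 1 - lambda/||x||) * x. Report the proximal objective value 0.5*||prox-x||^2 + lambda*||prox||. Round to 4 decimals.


Step 1: Compute ||x||.
||x|| = 4.9478
Step 2: Compute scaling factor.
scale = max(0, 1 - 3.75/4.9478) = 0.2421
Step 3: prox(x) = [-0.3112, 1.1567]
||prox(x)|| = 1.1978
Step 4: Proximal objective.
0.5*||prox-x||^2 = 7.0313
lambda*||prox|| = 4.4918
Total = 11.5231


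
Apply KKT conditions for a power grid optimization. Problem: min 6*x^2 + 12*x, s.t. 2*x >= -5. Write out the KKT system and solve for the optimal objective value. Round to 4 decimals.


Step 1: Try lambda = 0 (constraint inactive).
Stationarity: 2*6*x + 12 = 0
x* = -12/(2*6) = -1.0
Check constraint: 2*-1.0 = -2.0 >= -5 -- satisfied.
Step 2: Compute optimal value.
f(x*) = 6*(-1.0)^2 + 12*(-1.0) = -6.0


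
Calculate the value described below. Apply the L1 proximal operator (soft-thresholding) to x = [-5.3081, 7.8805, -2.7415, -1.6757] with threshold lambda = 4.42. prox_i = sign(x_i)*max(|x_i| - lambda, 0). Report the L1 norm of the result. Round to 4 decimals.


Soft-thresholding with lambda = 4.42:
prox(-5.3081) = sign(-5.3081)*max(|-5.3081| - 4.42, 0) = -0.8881
prox(7.8805) = sign(7.8805)*max(|7.8805| - 4.42, 0) = 3.4605
prox(-2.7415) = sign(-2.7415)*max(|-2.7415| - 4.42, 0) = 0.0
prox(-1.6757) = sign(-1.6757)*max(|-1.6757| - 4.42, 0) = 0.0
prox(x) = [-0.8881, 3.4605, 0.0, 0.0]
||prox(x)||_1 = 0.8881 + 3.4605 + 0.0 + 0.0 = 4.3486


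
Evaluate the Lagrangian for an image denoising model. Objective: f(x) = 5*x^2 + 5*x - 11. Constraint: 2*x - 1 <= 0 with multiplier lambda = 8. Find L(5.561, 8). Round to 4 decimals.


Step 1: Evaluate f(x).
f(5.561) = 5*5.561^2 + 5*5.561 - 11 = 171.4286
Step 2: Evaluate g(x).
g(5.561) = 2*5.561 - 1 = 10.122
Step 3: Compute Lagrangian.
L = 171.4286 + 8*10.122 = 252.4046


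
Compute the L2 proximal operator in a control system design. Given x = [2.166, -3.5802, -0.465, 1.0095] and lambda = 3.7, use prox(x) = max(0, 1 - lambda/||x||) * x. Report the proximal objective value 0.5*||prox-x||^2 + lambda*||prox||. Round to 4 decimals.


Step 1: Compute ||x||.
||x|| = 4.3295
Step 2: Compute scaling factor.
scale = max(0, 1 - 3.7/4.3295) = 0.1454
Step 3: prox(x) = [0.3149, -0.5206, -0.0676, 0.1468]
||prox(x)|| = 0.6295
Step 4: Proximal objective.
0.5*||prox-x||^2 = 6.845
lambda*||prox|| = 2.3292
Total = 9.1742


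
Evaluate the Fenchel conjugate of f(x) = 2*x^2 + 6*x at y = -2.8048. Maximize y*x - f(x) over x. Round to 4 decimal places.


f*(y) = sup_x {y*x - a*x^2 - b*x} = sup_x {(y-b)*x - a*x^2}
FOC: (y - b) - 2a*x = 0 => x* = (y - b)/(2a)
x* = (-2.8048 - 6)/(2*2) = -2.2012
f*(-2.8048) = (y-b)^2/(4a) = (-2.8048 - 6)^2/(4*2)
= 77.5245/8 = 9.6906


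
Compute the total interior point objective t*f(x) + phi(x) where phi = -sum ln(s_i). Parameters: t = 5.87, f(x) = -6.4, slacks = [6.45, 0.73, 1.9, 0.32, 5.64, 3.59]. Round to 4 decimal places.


Step 1: Compute log-barrier.
ln values: [1.8641, -0.3147, 0.6419, -1.1394, 1.7299, 1.2782]
phi = -(1.8641 - 0.3147 + 0.6419 - 1.1394 + 1.7299 + 1.2782) = -4.0598
Step 2: Compute augmented objective.
t*f(x) = 5.87*-6.4 = -37.568
Total = -37.568 - 4.0598 = -41.6278


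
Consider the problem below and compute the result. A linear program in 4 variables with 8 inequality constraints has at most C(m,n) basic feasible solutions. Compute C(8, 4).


Each vertex corresponds to some choice of n active constraints out of m, so the number of vertices is at most C(m, n) = m! / (n!(m-n)!).
m = 8, n = 4
Numerator: 8 * 7 * 6 * 5
Denominator: 4! = 24
C(8, 4) = 70


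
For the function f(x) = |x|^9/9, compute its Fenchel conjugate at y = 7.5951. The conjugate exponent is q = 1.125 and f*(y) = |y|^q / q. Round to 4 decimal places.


The conjugate exponent q satisfies 1/p + 1/q = 1.
p = 9, so q = 9/(9 - 1) = 1.125
|y|^q = 7.5951^1.125 = 9.7859
f*(7.5951) = 9.7859 / 1.125 = 8.6986


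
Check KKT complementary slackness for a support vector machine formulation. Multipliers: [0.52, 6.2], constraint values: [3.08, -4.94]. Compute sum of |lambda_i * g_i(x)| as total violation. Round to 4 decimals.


KKT complementary slackness check:
lambda_1 * g_1 = 0.52 * 3.08 = 1.6016
lambda_2 * g_2 = 6.2 * -4.94 = -30.628
Total violation = 1.6016 + 30.628 = 32.2296


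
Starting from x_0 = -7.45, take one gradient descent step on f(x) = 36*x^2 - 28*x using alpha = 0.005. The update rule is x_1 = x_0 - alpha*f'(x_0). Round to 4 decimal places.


We compute the gradient at x_0 and apply the update.
f'(x) = 72*x - 28
f'(-7.45) = 72*-7.45 - 28 = -564.4
x_1 = -7.45 - 0.005*-564.4 = -4.628


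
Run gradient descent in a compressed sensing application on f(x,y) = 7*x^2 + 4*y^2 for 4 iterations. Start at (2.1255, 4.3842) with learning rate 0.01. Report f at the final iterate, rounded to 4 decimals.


Gradient descent on f(x,y) = 7*x^2 + 4*y^2.
Starting point: (2.1255, 4.3842), alpha = 0.01
Step 1: grad_x = 2*7*2.1255 = 29.757, grad_y = 2*4*4.3842 = 35.0736
  x_1 = 2.1255 - 0.01*29.757 = 1.8279
  y_1 = 4.3842 - 0.01*35.0736 = 4.0335
Step 2: grad_x = 2*7*1.8279 = 25.591, grad_y = 2*4*4.0335 = 32.2677
  x_2 = 1.8279 - 0.01*25.591 = 1.572
  y_2 = 4.0335 - 0.01*32.2677 = 3.7108
Step 3: grad_x = 2*7*1.572 = 22.0083, grad_y = 2*4*3.7108 = 29.6863
  x_3 = 1.572 - 0.01*22.0083 = 1.3519
  y_3 = 3.7108 - 0.01*29.6863 = 3.4139
Step 4: grad_x = 2*7*1.3519 = 18.9271, grad_y = 2*4*3.4139 = 27.3114
  x_4 = 1.3519 - 0.01*18.9271 = 1.1627
  y_4 = 3.4139 - 0.01*27.3114 = 3.1408
f(1.1627, 3.1408) = 7*1.1627^2 + 4*3.1408^2 = 48.9213


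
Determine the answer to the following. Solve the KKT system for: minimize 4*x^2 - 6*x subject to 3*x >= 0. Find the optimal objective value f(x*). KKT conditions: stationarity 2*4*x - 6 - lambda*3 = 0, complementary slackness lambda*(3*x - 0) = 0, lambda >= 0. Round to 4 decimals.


Step 1: Try lambda = 0 (constraint inactive).
Stationarity: 2*4*x - 6 = 0
x* = 6/(2*4) = 0.75
Check constraint: 3*0.75 = 2.25 >= 0 -- satisfied.
Step 2: Compute optimal value.
f(x*) = 4*0.75^2 - 6*0.75 = -2.25


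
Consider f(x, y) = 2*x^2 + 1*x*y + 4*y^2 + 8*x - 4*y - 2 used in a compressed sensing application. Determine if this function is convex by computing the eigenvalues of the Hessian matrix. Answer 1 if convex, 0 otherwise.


The Hessian of f(x,y) = 2*x^2 + 1*x*y + 4*y^2 + 8*x - 4*y - 2 is:
H = [[4, 1], [1, 8]]
Trace = 4 + 8 = 12
Determinant = 4*8 - (1)^2 = 31
Discriminant = (12)^2 - 4*31 = 20.0
Eigenvalues: lambda_1 = 3.7639, lambda_2 = 8.2361
The function is convex.

1


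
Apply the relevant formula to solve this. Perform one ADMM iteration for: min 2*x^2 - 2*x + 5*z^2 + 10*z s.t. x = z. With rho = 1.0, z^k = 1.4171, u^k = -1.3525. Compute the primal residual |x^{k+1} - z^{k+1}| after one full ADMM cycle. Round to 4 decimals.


ADMM iteration with rho = 1.0, z^k = 1.4171, u^k = -1.3525
Step 1: x-update.
Minimize 2*x^2 - 2*x + (1.0/2)*(x - 1.4171 - 1.3525)^2
FOC: (2*2 + 1.0)*x = 2 + 1.0*(1.4171 + 1.3525)
x^{k+1} = 0.9539
Step 2: z-update.
Minimize 5*z^2 + 10*z + (1.0/2)*(0.9539 - z - 1.3525)^2
FOC: (2*5 + 1.0)*z = -10 + 1.0*(0.9539 - 1.3525)
z^{k+1} = -0.9453
Step 3: u-update.
u^{k+1} = -1.3525 + 0.9539 + 0.9453 = 0.5467
Step 4: Primal residual = |0.9539 + 0.9453| = 1.8992


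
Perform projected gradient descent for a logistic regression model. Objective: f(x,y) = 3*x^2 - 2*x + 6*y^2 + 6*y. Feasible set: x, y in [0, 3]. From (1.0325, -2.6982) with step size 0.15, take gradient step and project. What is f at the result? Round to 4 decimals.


Step 1: Compute gradient at (1.0325, -2.6982).
grad_x = 2*3*1.0325 - 2 = 4.195
grad_y = 2*6*-2.6982 + 6 = -26.3784
Step 2: Gradient step.
x_raw = 1.0325 - 0.15*4.195 = 0.4033
y_raw = -2.6982 - 0.15*-26.3784 = 1.2586
Step 3: Project onto [0, 3].
x_proj = clip(0.4033) = 0.4033
y_proj = clip(1.2586) = 1.2586
Step 4: Evaluate f.
f(0.4033, 1.2586) = 16.7365


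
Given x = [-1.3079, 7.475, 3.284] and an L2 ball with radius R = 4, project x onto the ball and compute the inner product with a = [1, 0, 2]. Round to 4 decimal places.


Step 1: Compute ||x|| (intermediates to 6 decimals).
||x|| = sqrt((-1.3079)^2 + 7.475^2 + 3.284^2) = 8.268669
Step 2: Project.
Since ||x|| > R, scale = R/||x|| = 4/8.268669 = 0.483754, proj(x) = scale * x
proj(x) = [-0.632702, 3.616061, 1.588648]
Step 3: Dot product.
a^T * proj(x) = 1*(-0.632702) + 0*3.616061 + 2*1.588648 = 2.5446


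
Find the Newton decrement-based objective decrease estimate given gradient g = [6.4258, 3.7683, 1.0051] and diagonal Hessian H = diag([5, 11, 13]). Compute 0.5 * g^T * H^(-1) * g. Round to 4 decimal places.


Step 1: H is diagonal, so H^(-1) * g = [1.2852, 0.3426, 0.0773].
Step 2: g^T H^(-1) g = sum_i g_i^2 / H_ii
  = (6.4258)^2/5 + (3.7683)^2/11 + (1.0051)^2/13
  = 8.2582 + 1.2909 + 0.0777 = 9.6268
Step 3: Objective decrease = 0.5 * g^T H^(-1) g = 4.8134


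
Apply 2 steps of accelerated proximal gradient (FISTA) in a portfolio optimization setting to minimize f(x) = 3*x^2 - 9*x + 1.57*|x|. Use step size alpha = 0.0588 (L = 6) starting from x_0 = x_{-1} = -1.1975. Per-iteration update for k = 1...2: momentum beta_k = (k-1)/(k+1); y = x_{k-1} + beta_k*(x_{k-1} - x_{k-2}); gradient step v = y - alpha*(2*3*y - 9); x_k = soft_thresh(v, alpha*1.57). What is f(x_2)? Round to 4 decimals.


FISTA on f(x) = 3*x^2 - 9*x + 1.57*|x|
L = 6, alpha = 0.0588
Iteration 1: beta = 0.0, y = -1.1975 + 0.0*(-1.1975 + 1.1975) = -1.1975
  grad(y) = -16.185, v = y - alpha*grad = -0.2458
  prox(v) = soft_thresh(-0.2458, 0.0923) = -0.1535
Iteration 2: beta = 0.3333, y = -0.1535 + 0.3333*(-0.1535 + 1.1975) = 0.1945
  grad(y) = -7.833, v = y - alpha*grad = 0.6551
  prox(v) = soft_thresh(0.6551, 0.0923) = 0.5628
f(x_2) = 3*0.5628^2 - 9*0.5628 + 1.57*|0.5628| = -3.2312


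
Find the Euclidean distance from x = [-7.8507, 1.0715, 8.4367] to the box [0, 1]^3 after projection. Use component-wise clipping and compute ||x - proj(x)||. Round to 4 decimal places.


Project each component onto [0, 1].
clip(-7.8507) = 0.0, clip(1.0715) = 1.0, clip(8.4367) = 1.0
Projection = [0.0, 1.0, 1.0]
Squared diffs: [61.6335, 0.0051, 55.3045]
Distance = sqrt(116.9431) = 10.814


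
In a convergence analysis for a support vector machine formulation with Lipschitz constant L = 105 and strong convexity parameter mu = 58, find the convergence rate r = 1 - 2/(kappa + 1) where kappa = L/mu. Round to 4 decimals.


Step 1: Compute the condition number.
kappa = L/mu = 105/58 = 1.8103
Step 2: Compute the convergence rate.
r = 1 - 2/(kappa + 1) = 1 - 2*mu/(L + mu) = (L - mu)/(L + mu) = 47/163 = 0.2883


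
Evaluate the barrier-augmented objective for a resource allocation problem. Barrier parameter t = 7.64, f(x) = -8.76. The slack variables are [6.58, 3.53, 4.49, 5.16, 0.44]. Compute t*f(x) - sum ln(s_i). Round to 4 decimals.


Step 1: Compute log-barrier.
ln values: [1.884, 1.2613, 1.5019, 1.6409, -0.821]
phi = -(1.884 + 1.2613 + 1.5019 + 1.6409 - 0.821) = -5.4671
Step 2: Compute augmented objective.
t*f(x) = 7.64*-8.76 = -66.9264
Total = -66.9264 - 5.4671 = -72.3935


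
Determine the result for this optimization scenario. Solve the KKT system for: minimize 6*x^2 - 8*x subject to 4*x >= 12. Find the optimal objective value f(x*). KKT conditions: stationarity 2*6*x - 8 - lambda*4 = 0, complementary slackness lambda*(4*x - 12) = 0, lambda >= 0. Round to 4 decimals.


Step 1: Try lambda = 0 (constraint inactive).
x_unc = 8/(2*6) = 0.6667
Check: 4*0.6667 = 2.6668 < 12 -- violated!
Step 2: Constraint must be active: 4*x = 12
x* = 12/4 = 3.0
lambda = (2*6*3.0 - 8)/4 = 7.0
Step 3: Compute optimal value.
f(x*) = 6*3.0^2 - 8*3.0 = 30.0


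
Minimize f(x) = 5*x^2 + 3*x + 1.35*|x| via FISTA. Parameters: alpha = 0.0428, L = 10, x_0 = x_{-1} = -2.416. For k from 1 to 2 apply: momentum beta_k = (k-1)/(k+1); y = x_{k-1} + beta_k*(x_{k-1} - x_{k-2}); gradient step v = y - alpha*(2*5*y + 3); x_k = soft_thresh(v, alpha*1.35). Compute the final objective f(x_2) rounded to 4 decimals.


FISTA on f(x) = 5*x^2 + 3*x + 1.35*|x|
L = 10, alpha = 0.0428
Iteration 1: beta = 0.0, y = -2.416 + 0.0*(-2.416 + 2.416) = -2.416
  grad(y) = -21.16, v = y - alpha*grad = -1.5104
  prox(v) = soft_thresh(-1.5104, 0.0578) = -1.4526
Iteration 2: beta = 0.3333, y = -1.4526 + 0.3333*(-1.4526 + 2.416) = -1.1314
  grad(y) = -8.3143, v = y - alpha*grad = -0.7756
  prox(v) = soft_thresh(-0.7756, 0.0578) = -0.7178
f(x_2) = 5*(-0.7178)^2 + 3*(-0.7178) + 1.35*|-0.7178| = 1.3918


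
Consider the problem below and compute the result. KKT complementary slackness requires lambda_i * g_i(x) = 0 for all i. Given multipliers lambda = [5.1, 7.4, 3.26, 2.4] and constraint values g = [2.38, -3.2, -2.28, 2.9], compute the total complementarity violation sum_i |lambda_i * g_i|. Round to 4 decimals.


KKT complementary slackness check:
lambda_1 * g_1 = 5.1 * 2.38 = 12.138
lambda_2 * g_2 = 7.4 * -3.2 = -23.68
lambda_3 * g_3 = 3.26 * -2.28 = -7.4328
lambda_4 * g_4 = 2.4 * 2.9 = 6.96
Total violation = 12.138 + 23.68 + 7.4328 + 6.96 = 50.2108


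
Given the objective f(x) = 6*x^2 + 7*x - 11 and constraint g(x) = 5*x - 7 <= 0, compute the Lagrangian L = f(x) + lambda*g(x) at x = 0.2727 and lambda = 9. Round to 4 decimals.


Step 1: Evaluate f(x).
f(0.2727) = 6*0.2727^2 + 7*0.2727 - 11 = -8.6449
Step 2: Evaluate g(x).
g(0.2727) = 5*0.2727 - 7 = -5.6365
Step 3: Compute Lagrangian.
L = -8.6449 + 9*-5.6365 = -59.3734


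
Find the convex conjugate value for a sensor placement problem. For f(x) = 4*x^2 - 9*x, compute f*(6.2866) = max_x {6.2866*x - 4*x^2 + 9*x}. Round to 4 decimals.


f*(y) = sup_x {y*x - a*x^2 - b*x} = sup_x {(y-b)*x - a*x^2}
FOC: (y - b) - 2a*x = 0 => x* = (y - b)/(2a)
x* = (6.2866 + 9)/(2*4) = 1.9108
f*(6.2866) = (y-b)^2/(4a) = (6.2866 + 9)^2/(4*4)
= 233.6801/16 = 14.605


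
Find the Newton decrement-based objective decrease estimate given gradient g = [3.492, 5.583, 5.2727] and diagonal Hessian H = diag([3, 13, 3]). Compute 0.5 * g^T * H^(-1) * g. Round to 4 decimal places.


Step 1: H is diagonal, so H^(-1) * g = [1.164, 0.4295, 1.7576].
Step 2: g^T H^(-1) g = sum_i g_i^2 / H_ii
  = (3.492)^2/3 + (5.583)^2/13 + (5.2727)^2/3
  = 4.0647 + 2.3977 + 9.2671 = 15.7295
Step 3: Objective decrease = 0.5 * g^T H^(-1) g = 7.8647


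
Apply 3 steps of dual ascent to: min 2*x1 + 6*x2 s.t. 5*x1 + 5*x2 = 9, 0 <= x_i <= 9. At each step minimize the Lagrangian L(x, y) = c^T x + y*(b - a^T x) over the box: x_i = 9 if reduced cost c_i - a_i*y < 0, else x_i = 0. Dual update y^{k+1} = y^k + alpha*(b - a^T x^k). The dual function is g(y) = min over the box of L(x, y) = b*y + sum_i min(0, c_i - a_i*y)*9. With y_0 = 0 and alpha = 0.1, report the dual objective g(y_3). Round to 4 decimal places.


Dual ascent for LP: min 2*x1 + 6*x2, 5*x1 + 5*x2 = 9, 0 <= x_i <= 9
Step 1: y^k = 0.0, reduced costs: (2.0, 6.0)
  x^k = (0.0, 0.0), subgradient = b - a^T x = 9.0
  y^{k+1} = 0.0 + 0.1*9.0 = 0.9
Step 2: y^k = 0.9, reduced costs: (-2.5, 1.5)
  x^k = (9.0, 0.0), subgradient = b - a^T x = -36.0
  y^{k+1} = 0.9 + 0.1*-36.0 = -2.7
Step 3: y^k = -2.7, reduced costs: (15.5, 19.5)
  x^k = (0.0, 0.0), subgradient = b - a^T x = 9.0
  y^{k+1} = -2.7 + 0.1*9.0 = -1.8
Dual objective at y_3 = -1.8: reduced costs (11.0, 15.0), box minimizer x = (0.0, 0.0)
g(y_3) = b*y + (c1 - a1*y)*x1 + (c2 - a2*y)*x2 = 9*(-1.8) + 11.0*0.0 + 15.0*0.0 = -16.2 + 0.0 + 0.0 = -16.2


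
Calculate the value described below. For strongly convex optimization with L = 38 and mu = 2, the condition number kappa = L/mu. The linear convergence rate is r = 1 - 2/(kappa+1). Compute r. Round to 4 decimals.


Step 1: Compute the condition number.
kappa = L/mu = 38/2 = 19.0
Step 2: Compute the convergence rate.
r = 1 - 2/(kappa + 1) = 1 - 2*mu/(L + mu) = (L - mu)/(L + mu) = 36/40 = 0.9


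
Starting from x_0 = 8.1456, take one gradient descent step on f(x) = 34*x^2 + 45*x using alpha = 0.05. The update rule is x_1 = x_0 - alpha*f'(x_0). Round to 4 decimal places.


We compute the gradient at x_0 and apply the update.
f'(x) = 68*x + 45
f'(8.1456) = 68*8.1456 + 45 = 598.9008
x_1 = 8.1456 - 0.05*598.9008 = -21.7994


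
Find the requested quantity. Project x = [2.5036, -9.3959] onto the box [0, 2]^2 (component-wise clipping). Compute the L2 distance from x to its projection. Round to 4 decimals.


Project each component onto [0, 2].
clip(2.5036) = 2.0, clip(-9.3959) = 0.0
Projection = [2.0, 0.0]
Squared diffs: [0.2536, 88.2829]
Distance = sqrt(88.5365) = 9.4094


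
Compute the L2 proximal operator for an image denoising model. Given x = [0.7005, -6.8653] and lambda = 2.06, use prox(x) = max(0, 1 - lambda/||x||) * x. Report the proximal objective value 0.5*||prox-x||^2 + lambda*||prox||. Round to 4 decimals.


Step 1: Compute ||x||.
||x|| = 6.9009
Step 2: Compute scaling factor.
scale = max(0, 1 - 2.06/6.9009) = 0.7015
Step 3: prox(x) = [0.4914, -4.8159]
||prox(x)|| = 4.8409
Step 4: Proximal objective.
0.5*||prox-x||^2 = 2.1218
lambda*||prox|| = 9.9723
Total = 12.0941


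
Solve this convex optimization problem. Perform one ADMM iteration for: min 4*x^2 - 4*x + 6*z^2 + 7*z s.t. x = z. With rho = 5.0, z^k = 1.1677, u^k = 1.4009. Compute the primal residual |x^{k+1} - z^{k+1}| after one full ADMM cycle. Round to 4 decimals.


ADMM iteration with rho = 5.0, z^k = 1.1677, u^k = 1.4009
Step 1: x-update.
Minimize 4*x^2 - 4*x + (5.0/2)*(x - 1.1677 + 1.4009)^2
FOC: (2*4 + 5.0)*x = 4 + 5.0*(1.1677 - 1.4009)
x^{k+1} = 0.218
Step 2: z-update.
Minimize 6*z^2 + 7*z + (5.0/2)*(0.218 - z + 1.4009)^2
FOC: (2*6 + 5.0)*z = -7 + 5.0*(0.218 + 1.4009)
z^{k+1} = 0.0644
Step 3: u-update.
u^{k+1} = 1.4009 + 0.218 - 0.0644 = 1.5545
Step 4: Primal residual = |0.218 - 0.0644| = 0.1536


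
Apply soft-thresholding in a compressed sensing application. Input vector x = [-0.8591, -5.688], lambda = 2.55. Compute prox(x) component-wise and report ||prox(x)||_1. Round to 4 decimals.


Soft-thresholding with lambda = 2.55:
prox(-0.8591) = sign(-0.8591)*max(|-0.8591| - 2.55, 0) = 0.0
prox(-5.688) = sign(-5.688)*max(|-5.688| - 2.55, 0) = -3.138
prox(x) = [0.0, -3.138]
||prox(x)||_1 = 0.0 + 3.138 = 3.138


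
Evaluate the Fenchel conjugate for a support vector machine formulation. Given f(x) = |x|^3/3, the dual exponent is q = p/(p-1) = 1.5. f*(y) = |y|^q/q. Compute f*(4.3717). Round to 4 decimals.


The conjugate exponent q satisfies 1/p + 1/q = 1.
p = 3, so q = 3/(3 - 1) = 1.5
|y|^q = 4.3717^1.5 = 9.1406
f*(4.3717) = 9.1406 / 1.5 = 6.0937


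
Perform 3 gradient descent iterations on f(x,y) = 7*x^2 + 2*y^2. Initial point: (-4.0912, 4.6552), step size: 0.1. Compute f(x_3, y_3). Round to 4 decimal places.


Gradient descent on f(x,y) = 7*x^2 + 2*y^2.
Starting point: (-4.0912, 4.6552), alpha = 0.1
Step 1: grad_x = 2*7*-4.0912 = -57.2768, grad_y = 2*2*4.6552 = 18.6208
  x_1 = -4.0912 - 0.1*-57.2768 = 1.6365
  y_1 = 4.6552 - 0.1*18.6208 = 2.7931
Step 2: grad_x = 2*7*1.6365 = 22.9107, grad_y = 2*2*2.7931 = 11.1725
  x_2 = 1.6365 - 0.1*22.9107 = -0.6546
  y_2 = 2.7931 - 0.1*11.1725 = 1.6759
Step 3: grad_x = 2*7*-0.6546 = -9.1643, grad_y = 2*2*1.6759 = 6.7035
  x_3 = -0.6546 - 0.1*-9.1643 = 0.2618
  y_3 = 1.6759 - 0.1*6.7035 = 1.0055
f(0.2618, 1.0055) = 7*0.2618^2 + 2*1.0055^2 = 2.5021


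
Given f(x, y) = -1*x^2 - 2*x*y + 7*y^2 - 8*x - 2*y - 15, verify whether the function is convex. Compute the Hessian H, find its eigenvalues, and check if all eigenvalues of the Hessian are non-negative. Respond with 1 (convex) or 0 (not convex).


The Hessian of f(x,y) = -1*x^2 - 2*x*y + 7*y^2 - 8*x - 2*y - 15 is:
H = [[-2, -2], [-2, 14]]
Trace = -2 + 14 = 12
Determinant = -2*14 - (-2)^2 = -32
Discriminant = (12)^2 - 4*-32 = 272.0
Eigenvalues: lambda_1 = -2.2462, lambda_2 = 14.2462
The function is not convex.

0


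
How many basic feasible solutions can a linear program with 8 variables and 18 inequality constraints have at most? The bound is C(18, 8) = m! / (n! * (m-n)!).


Each vertex corresponds to some choice of n active constraints out of m, so the number of vertices is at most C(m, n) = m! / (n!(m-n)!).
m = 18, n = 8
Numerator: 18 * 17 * 16 * 15 * 14 * 13 * 12 * 11
Denominator: 8! = 40320
C(18, 8) = 43758


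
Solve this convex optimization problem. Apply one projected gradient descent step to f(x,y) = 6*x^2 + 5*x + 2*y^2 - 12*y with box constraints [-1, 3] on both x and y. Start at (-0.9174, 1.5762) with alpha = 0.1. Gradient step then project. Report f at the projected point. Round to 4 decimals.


Step 1: Compute gradient at (-0.9174, 1.5762).
grad_x = 2*6*-0.9174 + 5 = -6.0088
grad_y = 2*2*1.5762 - 12 = -5.6952
Step 2: Gradient step.
x_raw = -0.9174 - 0.1*-6.0088 = -0.3165
y_raw = 1.5762 - 0.1*-5.6952 = 2.1457
Step 3: Project onto [-1, 3].
x_proj = clip(-0.3165) = -0.3165
y_proj = clip(2.1457) = 2.1457
Step 4: Evaluate f.
f(-0.3165, 2.1457) = -17.5219


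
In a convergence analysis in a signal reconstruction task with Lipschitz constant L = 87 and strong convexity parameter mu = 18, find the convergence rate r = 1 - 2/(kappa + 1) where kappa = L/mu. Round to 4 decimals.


Step 1: Compute the condition number.
kappa = L/mu = 87/18 = 4.8333
Step 2: Compute the convergence rate.
r = 1 - 2/(kappa + 1) = 1 - 2*mu/(L + mu) = (L - mu)/(L + mu) = 69/105 = 0.6571


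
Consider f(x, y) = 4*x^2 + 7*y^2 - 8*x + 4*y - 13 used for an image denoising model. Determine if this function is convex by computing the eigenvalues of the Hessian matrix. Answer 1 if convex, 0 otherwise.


The Hessian of f(x,y) = 4*x^2 + 7*y^2 - 8*x + 4*y - 13 is:
H = [[8, 0], [0, 14]]
Trace = 8 + 14 = 22
Determinant = 8*14 - (0)^2 = 112
Discriminant = (22)^2 - 4*112 = 36.0
Eigenvalues: lambda_1 = 8.0, lambda_2 = 14.0
The function is convex.

1


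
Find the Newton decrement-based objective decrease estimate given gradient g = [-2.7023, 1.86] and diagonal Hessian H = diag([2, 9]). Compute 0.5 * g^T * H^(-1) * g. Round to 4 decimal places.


Step 1: H is diagonal, so H^(-1) * g = [-1.3512, 0.2067].
Step 2: g^T H^(-1) g = sum_i g_i^2 / H_ii
  = (-2.7023)^2/2 + (1.86)^2/9
  = 3.6512 + 0.3844 = 4.0356
Step 3: Objective decrease = 0.5 * g^T H^(-1) g = 2.0178


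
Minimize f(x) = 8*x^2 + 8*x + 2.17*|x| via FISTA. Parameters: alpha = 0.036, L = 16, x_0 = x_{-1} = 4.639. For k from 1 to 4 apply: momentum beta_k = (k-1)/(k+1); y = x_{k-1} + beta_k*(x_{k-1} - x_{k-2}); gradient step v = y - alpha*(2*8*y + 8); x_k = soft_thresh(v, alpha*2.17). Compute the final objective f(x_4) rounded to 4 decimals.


FISTA on f(x) = 8*x^2 + 8*x + 2.17*|x|
L = 16, alpha = 0.036
Iteration 1: beta = 0.0, y = 4.639 + 0.0*(4.639 - 4.639) = 4.639
  grad(y) = 82.224, v = y - alpha*grad = 1.6789
  prox(v) = soft_thresh(1.6789, 0.0781) = 1.6008
Iteration 2: beta = 0.3333, y = 1.6008 + 0.3333*(1.6008 - 4.639) = 0.5881
  grad(y) = 17.4094, v = y - alpha*grad = -0.0387
  prox(v) = soft_thresh(-0.0387, 0.0781) = 0.0
Iteration 3: beta = 0.5, y = 0.0 + 0.5*(0.0 - 1.6008) = -0.8004
  grad(y) = -4.8065, v = y - alpha*grad = -0.6274
  prox(v) = soft_thresh(-0.6274, 0.0781) = -0.5493
Iteration 4: beta = 0.6, y = -0.5493 + 0.6*(-0.5493 - 0.0) = -0.8788
  grad(y) = -6.0609, v = y - alpha*grad = -0.6606
  prox(v) = soft_thresh(-0.6606, 0.0781) = -0.5825
f(x_4) = 8*(-0.5825)^2 + 8*(-0.5825) + 2.17*|-0.5825| = -0.6815


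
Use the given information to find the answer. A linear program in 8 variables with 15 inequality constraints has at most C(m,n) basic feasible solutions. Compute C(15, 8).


Each vertex corresponds to some choice of n active constraints out of m, so the number of vertices is at most C(m, n) = m! / (n!(m-n)!).
m = 15, n = 8
Numerator: 15 * 14 * 13 * 12 * 11 * 10 * 9 * 8
Denominator: 8! = 40320
C(15, 8) = 6435


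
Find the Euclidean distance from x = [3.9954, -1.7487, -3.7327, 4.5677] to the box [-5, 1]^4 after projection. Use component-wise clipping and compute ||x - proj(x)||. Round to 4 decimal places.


Project each component onto [-5, 1].
clip(3.9954) = 1.0, clip(-1.7487) = -1.7487, clip(-3.7327) = -3.7327, clip(4.5677) = 1.0
Projection = [1.0, -1.7487, -3.7327, 1.0]
Squared diffs: [8.9724, 0.0, 0.0, 12.7285]
Distance = sqrt(21.7009) = 4.6584


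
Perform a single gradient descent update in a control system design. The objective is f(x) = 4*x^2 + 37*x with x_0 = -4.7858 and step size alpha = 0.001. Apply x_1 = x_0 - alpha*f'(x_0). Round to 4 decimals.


We compute the gradient at x_0 and apply the update.
f'(x) = 8*x + 37
f'(-4.7858) = 8*-4.7858 + 37 = -1.2864
x_1 = -4.7858 - 0.001*-1.2864 = -4.7845


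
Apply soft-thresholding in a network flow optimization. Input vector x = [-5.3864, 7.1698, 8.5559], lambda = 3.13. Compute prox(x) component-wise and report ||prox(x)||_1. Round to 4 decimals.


Soft-thresholding with lambda = 3.13:
prox(-5.3864) = sign(-5.3864)*max(|-5.3864| - 3.13, 0) = -2.2564
prox(7.1698) = sign(7.1698)*max(|7.1698| - 3.13, 0) = 4.0398
prox(8.5559) = sign(8.5559)*max(|8.5559| - 3.13, 0) = 5.4259
prox(x) = [-2.2564, 4.0398, 5.4259]
||prox(x)||_1 = 2.2564 + 4.0398 + 5.4259 = 11.7221


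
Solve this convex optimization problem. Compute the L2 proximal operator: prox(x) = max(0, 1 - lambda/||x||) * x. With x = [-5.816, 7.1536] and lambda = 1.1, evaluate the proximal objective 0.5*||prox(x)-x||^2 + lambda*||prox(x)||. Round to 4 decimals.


Step 1: Compute ||x||.
||x|| = 9.2195
Step 2: Compute scaling factor.
scale = max(0, 1 - 1.1/9.2195) = 0.8807
Step 3: prox(x) = [-5.1221, 6.3001]
||prox(x)|| = 8.1195
Step 4: Proximal objective.
0.5*||prox-x||^2 = 0.605
lambda*||prox|| = 8.9315
Total = 9.5365


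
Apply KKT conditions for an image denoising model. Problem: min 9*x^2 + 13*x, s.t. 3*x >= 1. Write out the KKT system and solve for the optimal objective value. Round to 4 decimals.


Step 1: Try lambda = 0 (constraint inactive).
x_unc = -13/(2*9) = -0.7222
Check: 3*-0.7222 = -2.1666 < 1 -- violated!
Step 2: Constraint must be active: 3*x = 1
x* = 1/3 = 0.3333 (rounded; the exact value 1/3 is used below)
lambda = (2*9*(1/3) + 13)/3 = 6.3333
Step 3: Compute optimal value.
f(x*) = 9*(1/3)^2 + 13*(1/3) = 5.3333


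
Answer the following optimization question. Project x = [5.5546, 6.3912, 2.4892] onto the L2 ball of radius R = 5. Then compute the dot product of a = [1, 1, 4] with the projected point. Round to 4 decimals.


Step 1: Compute ||x|| (intermediates to 6 decimals).
||x|| = sqrt(5.5546^2 + 6.3912^2 + 2.4892^2) = 8.825935
Step 2: Project.
Since ||x|| > R, scale = R/||x|| = 5/8.825935 = 0.566512, proj(x) = scale * x
proj(x) = [3.146748, 3.620691, 1.410162]
Step 3: Dot product.
a^T * proj(x) = 1*3.146748 + 1*3.620691 + 4*1.410162 = 12.4081


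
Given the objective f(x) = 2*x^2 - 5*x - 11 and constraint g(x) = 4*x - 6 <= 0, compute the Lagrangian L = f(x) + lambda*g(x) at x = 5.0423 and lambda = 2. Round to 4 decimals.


Step 1: Evaluate f(x).
f(5.0423) = 2*5.0423^2 - 5*5.0423 - 11 = 14.6381
Step 2: Evaluate g(x).
g(5.0423) = 4*5.0423 - 6 = 14.1692
Step 3: Compute Lagrangian.
L = 14.6381 + 2*14.1692 = 42.9765


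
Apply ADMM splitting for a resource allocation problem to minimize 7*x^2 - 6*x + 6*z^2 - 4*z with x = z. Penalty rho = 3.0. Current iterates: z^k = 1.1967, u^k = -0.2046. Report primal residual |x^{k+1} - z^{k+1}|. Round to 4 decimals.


ADMM iteration with rho = 3.0, z^k = 1.1967, u^k = -0.2046
Step 1: x-update.
Minimize 7*x^2 - 6*x + (3.0/2)*(x - 1.1967 - 0.2046)^2
FOC: (2*7 + 3.0)*x = 6 + 3.0*(1.1967 + 0.2046)
x^{k+1} = 0.6002
Step 2: z-update.
Minimize 6*z^2 - 4*z + (3.0/2)*(0.6002 - z - 0.2046)^2
FOC: (2*6 + 3.0)*z = 4 + 3.0*(0.6002 - 0.2046)
z^{k+1} = 0.3458
Step 3: u-update.
u^{k+1} = -0.2046 + 0.6002 - 0.3458 = 0.0498
Step 4: Primal residual = |0.6002 - 0.3458| = 0.2544


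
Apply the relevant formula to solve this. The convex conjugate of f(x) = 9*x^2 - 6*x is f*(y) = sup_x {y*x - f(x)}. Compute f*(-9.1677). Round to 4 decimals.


f*(y) = sup_x {y*x - a*x^2 - b*x} = sup_x {(y-b)*x - a*x^2}
FOC: (y - b) - 2a*x = 0 => x* = (y - b)/(2a)
x* = (-9.1677 + 6)/(2*9) = -0.176
f*(-9.1677) = (y-b)^2/(4a) = (-9.1677 + 6)^2/(4*9)
= 10.0343/36 = 0.2787


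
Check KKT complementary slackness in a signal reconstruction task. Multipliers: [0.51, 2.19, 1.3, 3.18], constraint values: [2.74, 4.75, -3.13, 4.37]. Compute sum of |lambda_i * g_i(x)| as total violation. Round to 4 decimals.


KKT complementary slackness check:
lambda_1 * g_1 = 0.51 * 2.74 = 1.3974
lambda_2 * g_2 = 2.19 * 4.75 = 10.4025
lambda_3 * g_3 = 1.3 * -3.13 = -4.069
lambda_4 * g_4 = 3.18 * 4.37 = 13.8966
Total violation = 1.3974 + 10.4025 + 4.069 + 13.8966 = 29.7655


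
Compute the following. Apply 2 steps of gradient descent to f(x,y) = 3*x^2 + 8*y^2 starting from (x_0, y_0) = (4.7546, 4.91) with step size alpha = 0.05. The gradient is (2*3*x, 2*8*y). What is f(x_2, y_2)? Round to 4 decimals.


Gradient descent on f(x,y) = 3*x^2 + 8*y^2.
Starting point: (4.7546, 4.91), alpha = 0.05
Step 1: grad_x = 2*3*4.7546 = 28.5276, grad_y = 2*8*4.91 = 78.56
  x_1 = 4.7546 - 0.05*28.5276 = 3.3282
  y_1 = 4.91 - 0.05*78.56 = 0.982
Step 2: grad_x = 2*3*3.3282 = 19.9693, grad_y = 2*8*0.982 = 15.712
  x_2 = 3.3282 - 0.05*19.9693 = 2.3298
  y_2 = 0.982 - 0.05*15.712 = 0.1964
f(2.3298, 0.1964) = 3*2.3298^2 + 8*0.1964^2 = 16.5918


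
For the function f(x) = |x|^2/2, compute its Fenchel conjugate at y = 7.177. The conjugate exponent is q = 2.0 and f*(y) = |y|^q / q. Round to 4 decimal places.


The conjugate exponent q satisfies 1/p + 1/q = 1.
p = 2, so q = 2/(2 - 1) = 2.0
|y|^q = 7.177^2.0 = 51.5093
f*(7.177) = 51.5093 / 2.0 = 25.7547


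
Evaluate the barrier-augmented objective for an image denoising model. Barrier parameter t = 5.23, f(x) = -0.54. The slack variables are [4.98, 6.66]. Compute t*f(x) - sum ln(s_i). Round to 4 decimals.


Step 1: Compute log-barrier.
ln values: [1.6054, 1.8961]
phi = -(1.6054 + 1.8961) = -3.5015
Step 2: Compute augmented objective.
t*f(x) = 5.23*-0.54 = -2.8242
Total = -2.8242 - 3.5015 = -6.3257


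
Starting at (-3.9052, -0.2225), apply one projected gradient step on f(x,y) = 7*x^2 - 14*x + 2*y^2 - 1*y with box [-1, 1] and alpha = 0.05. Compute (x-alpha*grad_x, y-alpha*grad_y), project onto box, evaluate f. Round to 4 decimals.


Step 1: Compute gradient at (-3.9052, -0.2225).
grad_x = 2*7*-3.9052 - 14 = -68.6728
grad_y = 2*2*-0.2225 - 1 = -1.89
Step 2: Gradient step.
x_raw = -3.9052 - 0.05*-68.6728 = -0.4716
y_raw = -0.2225 - 0.05*-1.89 = -0.128
Step 3: Project onto [-1, 1].
x_proj = clip(-0.4716) = -0.4716
y_proj = clip(-0.128) = -0.128
Step 4: Evaluate f.
f(-0.4716, -0.128) = 8.3192


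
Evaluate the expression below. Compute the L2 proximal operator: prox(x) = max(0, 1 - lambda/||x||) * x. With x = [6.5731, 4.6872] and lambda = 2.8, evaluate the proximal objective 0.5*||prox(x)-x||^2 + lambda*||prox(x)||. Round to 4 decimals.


Step 1: Compute ||x||.
||x|| = 8.0731
Step 2: Compute scaling factor.
scale = max(0, 1 - 2.8/8.0731) = 0.6532
Step 3: prox(x) = [4.2934, 3.0615]
||prox(x)|| = 5.2731
Step 4: Proximal objective.
0.5*||prox-x||^2 = 3.92
lambda*||prox|| = 14.7647
Total = 18.6848


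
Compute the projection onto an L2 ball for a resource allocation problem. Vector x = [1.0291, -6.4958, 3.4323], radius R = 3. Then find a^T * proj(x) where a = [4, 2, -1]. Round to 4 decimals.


Step 1: Compute ||x|| (intermediates to 6 decimals).
||x|| = sqrt(1.0291^2 + (-6.4958)^2 + 3.4323^2) = 7.418568
Step 2: Project.
Since ||x|| > R, scale = R/||x|| = 3/7.418568 = 0.404391, proj(x) = scale * x
proj(x) = [0.416159, -2.626843, 1.387991]
Step 3: Dot product.
a^T * proj(x) = 4*0.416159 + 2*(-2.626843) - 1*1.387991 = -4.977


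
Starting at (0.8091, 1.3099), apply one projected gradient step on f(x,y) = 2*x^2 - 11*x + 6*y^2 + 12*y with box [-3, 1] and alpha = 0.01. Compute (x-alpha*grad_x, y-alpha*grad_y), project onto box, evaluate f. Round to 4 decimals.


Step 1: Compute gradient at (0.8091, 1.3099).
grad_x = 2*2*0.8091 - 11 = -7.7636
grad_y = 2*6*1.3099 + 12 = 27.7188
Step 2: Gradient step.
x_raw = 0.8091 - 0.01*-7.7636 = 0.8867
y_raw = 1.3099 - 0.01*27.7188 = 1.0327
Step 3: Project onto [-3, 1].
x_proj = clip(0.8867) = 0.8867
y_proj = clip(1.0327) = 1.0
Step 4: Evaluate f.
f(0.8867, 1.0) = 9.8185


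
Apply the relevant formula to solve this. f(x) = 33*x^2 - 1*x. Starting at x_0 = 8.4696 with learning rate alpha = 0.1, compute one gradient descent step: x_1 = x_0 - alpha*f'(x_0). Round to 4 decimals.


We compute the gradient at x_0 and apply the update.
f'(x) = 66*x - 1
f'(8.4696) = 66*8.4696 - 1 = 557.9936
x_1 = 8.4696 - 0.1*557.9936 = -47.3298


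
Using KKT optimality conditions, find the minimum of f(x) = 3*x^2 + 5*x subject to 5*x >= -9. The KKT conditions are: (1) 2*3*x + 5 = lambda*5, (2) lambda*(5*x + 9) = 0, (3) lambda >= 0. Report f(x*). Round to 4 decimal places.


Step 1: Try lambda = 0 (constraint inactive).
Stationarity: 2*3*x + 5 = 0
x* = -5/(2*3) = -5/6 = -0.8333 (rounded; the exact value -5/6 is used below)
Check constraint: 5*-0.8333 = -4.1665 >= -9 -- satisfied.
Step 2: Compute optimal value.
f(x*) = 3*(-5/6)^2 + 5*(-5/6) = -2.0833


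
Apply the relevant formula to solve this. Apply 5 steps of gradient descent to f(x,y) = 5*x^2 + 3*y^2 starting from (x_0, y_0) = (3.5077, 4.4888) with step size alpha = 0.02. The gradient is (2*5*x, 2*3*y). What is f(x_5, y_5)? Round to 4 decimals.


Gradient descent on f(x,y) = 5*x^2 + 3*y^2.
Starting point: (3.5077, 4.4888), alpha = 0.02
Step 1: grad_x = 2*5*3.5077 = 35.077, grad_y = 2*3*4.4888 = 26.9328
  x_1 = 3.5077 - 0.02*35.077 = 2.8062
  y_1 = 4.4888 - 0.02*26.9328 = 3.9501
Step 2: grad_x = 2*5*2.8062 = 28.0616, grad_y = 2*3*3.9501 = 23.7009
  x_2 = 2.8062 - 0.02*28.0616 = 2.2449
  y_2 = 3.9501 - 0.02*23.7009 = 3.4761
Step 3: grad_x = 2*5*2.2449 = 22.4493, grad_y = 2*3*3.4761 = 20.8568
  x_3 = 2.2449 - 0.02*22.4493 = 1.7959
  y_3 = 3.4761 - 0.02*20.8568 = 3.059
Step 4: grad_x = 2*5*1.7959 = 17.9594, grad_y = 2*3*3.059 = 18.3539
  x_4 = 1.7959 - 0.02*17.9594 = 1.4368
  y_4 = 3.059 - 0.02*18.3539 = 2.6919
Step 5: grad_x = 2*5*1.4368 = 14.3675, grad_y = 2*3*2.6919 = 16.1515
  x_5 = 1.4368 - 0.02*14.3675 = 1.1494
  y_5 = 2.6919 - 0.02*16.1515 = 2.3689
f(1.1494, 2.3689) = 5*1.1494^2 + 3*2.3689^2 = 23.4405


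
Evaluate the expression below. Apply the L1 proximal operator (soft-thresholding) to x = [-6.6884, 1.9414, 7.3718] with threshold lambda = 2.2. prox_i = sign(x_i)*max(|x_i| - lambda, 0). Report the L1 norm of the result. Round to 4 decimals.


Soft-thresholding with lambda = 2.2:
prox(-6.6884) = sign(-6.6884)*max(|-6.6884| - 2.2, 0) = -4.4884
prox(1.9414) = sign(1.9414)*max(|1.9414| - 2.2, 0) = 0.0
prox(7.3718) = sign(7.3718)*max(|7.3718| - 2.2, 0) = 5.1718
prox(x) = [-4.4884, 0.0, 5.1718]
||prox(x)||_1 = 4.4884 + 0.0 + 5.1718 = 9.6602


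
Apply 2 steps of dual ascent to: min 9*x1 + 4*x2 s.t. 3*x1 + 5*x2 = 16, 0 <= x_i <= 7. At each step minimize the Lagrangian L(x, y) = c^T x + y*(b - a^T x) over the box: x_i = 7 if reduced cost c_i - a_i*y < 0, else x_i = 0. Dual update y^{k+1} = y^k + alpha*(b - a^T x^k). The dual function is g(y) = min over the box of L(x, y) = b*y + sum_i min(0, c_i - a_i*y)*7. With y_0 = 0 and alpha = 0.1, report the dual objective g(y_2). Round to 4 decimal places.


Dual ascent for LP: min 9*x1 + 4*x2, 3*x1 + 5*x2 = 16, 0 <= x_i <= 7
Step 1: y^k = 0.0, reduced costs: (9.0, 4.0)
  x^k = (0.0, 0.0), subgradient = b - a^T x = 16.0
  y^{k+1} = 0.0 + 0.1*16.0 = 1.6
Step 2: y^k = 1.6, reduced costs: (4.2, -4.0)
  x^k = (0.0, 7.0), subgradient = b - a^T x = -19.0
  y^{k+1} = 1.6 + 0.1*-19.0 = -0.3
Dual objective at y_2 = -0.3: reduced costs (9.9, 5.5), box minimizer x = (0.0, 0.0)
g(y_2) = b*y + (c1 - a1*y)*x1 + (c2 - a2*y)*x2 = 16*(-0.3) + 9.9*0.0 + 5.5*0.0 = -4.8 + 0.0 + 0.0 = -4.8
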